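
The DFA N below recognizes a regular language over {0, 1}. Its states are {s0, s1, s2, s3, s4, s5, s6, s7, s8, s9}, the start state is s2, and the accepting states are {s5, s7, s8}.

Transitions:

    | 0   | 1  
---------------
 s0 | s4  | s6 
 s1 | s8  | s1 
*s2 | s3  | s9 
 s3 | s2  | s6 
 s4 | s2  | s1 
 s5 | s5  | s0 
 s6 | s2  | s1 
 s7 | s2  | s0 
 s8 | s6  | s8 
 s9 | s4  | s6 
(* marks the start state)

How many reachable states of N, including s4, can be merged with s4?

2

Reachable states from the start: {s1,s2,s3,s4,s6,s8,s9}. Unreachable: {s0,s5,s7} — drop them.
P0 = {s8} | {s1,s2,s3,s4,s6,s9}.
Refine {s1,s2,s3,s4,s6,s9} on symbol 0: members go to different blocks, giving {s2,s3,s4,s6,s9} and {s1}.
On input 1, block {s2,s3,s4,s6,s9} splits into {s2,s3,s9} and {s4,s6}.
On input 0, block {s2,s3,s9} splits into {s2,s3} and {s9}.
Split {s2,s3} by δ(·,1) → {s2} and {s3}.
No further refinement is possible. Final partition (6 blocks): {s8} | {s2} | {s1} | {s4,s6} | {s9} | {s3}.
The equivalence class containing s4 is {s4,s6}, of size 2.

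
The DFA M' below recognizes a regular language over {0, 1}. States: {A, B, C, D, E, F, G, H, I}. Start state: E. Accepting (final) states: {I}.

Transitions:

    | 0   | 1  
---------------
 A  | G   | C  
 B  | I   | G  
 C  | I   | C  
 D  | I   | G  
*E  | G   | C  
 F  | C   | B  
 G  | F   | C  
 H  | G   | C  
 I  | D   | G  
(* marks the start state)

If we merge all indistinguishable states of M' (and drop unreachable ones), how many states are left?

6

First remove the unreachable states {A,H}; 7 states remain.
P0 = {I} | {B,C,D,E,F,G}.
Refine {B,C,D,E,F,G} on symbol 0: members go to different blocks, giving {B,C,D} and {E,F,G}.
Split {B,C,D} by δ(·,1) → {B,D} and {C}.
Refine {E,F,G} on symbol 0: members go to different blocks, giving {E,G} and {F}.
On input 0, block {E,G} splits into {E} and {G}.
No further refinement is possible. Final partition (6 blocks): {I} | {B,D} | {E} | {C} | {F} | {G}.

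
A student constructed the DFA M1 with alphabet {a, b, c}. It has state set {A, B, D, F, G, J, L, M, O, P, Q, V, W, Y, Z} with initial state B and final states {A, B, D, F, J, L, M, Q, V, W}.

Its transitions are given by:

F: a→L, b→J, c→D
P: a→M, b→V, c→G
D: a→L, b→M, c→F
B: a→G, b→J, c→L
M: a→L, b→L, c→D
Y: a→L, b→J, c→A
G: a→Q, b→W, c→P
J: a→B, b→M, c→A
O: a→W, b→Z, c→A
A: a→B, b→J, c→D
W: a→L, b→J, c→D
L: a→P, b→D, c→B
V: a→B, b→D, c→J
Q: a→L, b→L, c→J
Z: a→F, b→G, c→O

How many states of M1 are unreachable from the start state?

3

BFS from B reaches {A, B, D, F, G, J, L, M, P, Q, V, W}; the 3 state(s) O, Y, Z are never visited.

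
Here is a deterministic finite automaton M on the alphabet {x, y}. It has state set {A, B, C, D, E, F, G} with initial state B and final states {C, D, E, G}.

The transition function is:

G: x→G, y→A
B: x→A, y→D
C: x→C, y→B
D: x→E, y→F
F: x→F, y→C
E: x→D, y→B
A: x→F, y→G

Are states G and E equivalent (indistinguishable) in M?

Every state is reachable, so we keep all 7.
Start with accepting vs non-accepting: {C,D,E,G} | {A,B,F}.
Stable partition: {C,D,E,G} | {A,B,F} — 2 equivalence classes.
G and E lie in the same block of the stable partition, so they are equivalent — no string distinguishes them.

Yes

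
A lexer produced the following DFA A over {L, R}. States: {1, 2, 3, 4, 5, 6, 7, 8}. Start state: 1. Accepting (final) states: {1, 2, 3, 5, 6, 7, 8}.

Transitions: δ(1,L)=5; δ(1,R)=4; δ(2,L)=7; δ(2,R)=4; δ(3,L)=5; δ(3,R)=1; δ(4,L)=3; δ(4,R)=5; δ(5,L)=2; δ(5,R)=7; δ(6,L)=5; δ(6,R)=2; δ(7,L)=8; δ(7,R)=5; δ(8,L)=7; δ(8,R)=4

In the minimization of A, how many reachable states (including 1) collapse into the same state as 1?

States {6} cannot be reached from the start state, so discard them.
Initial partition by acceptance: {1,2,3,5,7,8} | {4}.
On input R, block {1,2,3,5,7,8} splits into {1,2,8} and {3,5,7}.
On input L, block {3,5,7} splits into {5,7} and {3}.
The partition is now stable with 4 blocks: {1,2,8} | {4} | {5,7} | {3}.
The equivalence class containing 1 is {1,2,8}, of size 3.

3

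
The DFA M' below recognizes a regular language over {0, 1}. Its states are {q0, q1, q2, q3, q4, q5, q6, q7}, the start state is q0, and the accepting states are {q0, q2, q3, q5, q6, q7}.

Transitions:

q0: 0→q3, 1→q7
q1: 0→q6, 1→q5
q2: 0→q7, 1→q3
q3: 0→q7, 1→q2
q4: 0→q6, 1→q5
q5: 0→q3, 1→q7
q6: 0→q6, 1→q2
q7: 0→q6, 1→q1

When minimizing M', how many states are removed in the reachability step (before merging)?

No path from q0 leads to q4; the other 7 states are all reachable.

1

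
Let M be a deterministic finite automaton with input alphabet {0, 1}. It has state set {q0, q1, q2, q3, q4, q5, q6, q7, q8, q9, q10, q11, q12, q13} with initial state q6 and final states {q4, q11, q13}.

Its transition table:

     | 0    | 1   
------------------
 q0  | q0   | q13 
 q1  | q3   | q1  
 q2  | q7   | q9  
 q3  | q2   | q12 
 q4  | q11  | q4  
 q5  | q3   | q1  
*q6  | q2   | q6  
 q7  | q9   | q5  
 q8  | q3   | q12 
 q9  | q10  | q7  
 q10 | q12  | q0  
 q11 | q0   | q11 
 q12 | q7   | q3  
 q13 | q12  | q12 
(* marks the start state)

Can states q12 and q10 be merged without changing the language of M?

No

First remove the unreachable states {q4,q8,q11}; 11 states remain.
Initial partition by acceptance: {q13} | {q0,q1,q2,q3,q5,q6,q7,q9,q10,q12}.
On input 1, block {q0,q1,q2,q3,q5,q6,q7,q9,q10,q12} splits into {q1,q2,q3,q5,q6,q7,q9,q10,q12} and {q0}.
Refine {q1,q2,q3,q5,q6,q7,q9,q10,q12} on symbol 1: members go to different blocks, giving {q1,q2,q3,q5,q6,q7,q9,q12} and {q10}.
Split {q1,q2,q3,q5,q6,q7,q9,q12} by δ(·,0) → {q1,q2,q3,q5,q6,q7,q12} and {q9}.
On input 0, block {q1,q2,q3,q5,q6,q7,q12} splits into {q1,q2,q3,q5,q6,q12} and {q7}.
Split {q1,q2,q3,q5,q6,q12} by δ(·,0) → {q1,q3,q5,q6} and {q2,q12}.
Split {q1,q3,q5,q6} by δ(·,0) → {q1,q5} and {q3,q6}.
Split {q2,q12} by δ(·,1) → {q2} and {q12}.
Refine {q3,q6} on symbol 1: members go to different blocks, giving {q3} and {q6}.
The partition is now stable with 10 blocks: {q13} | {q1,q5} | {q0} | {q10} | {q9} | {q7} | {q2} | {q3} | {q12} | {q6}.
q12 and q10 end up in different blocks, so they are distinguishable. For instance, the string '11' is accepted from only q10.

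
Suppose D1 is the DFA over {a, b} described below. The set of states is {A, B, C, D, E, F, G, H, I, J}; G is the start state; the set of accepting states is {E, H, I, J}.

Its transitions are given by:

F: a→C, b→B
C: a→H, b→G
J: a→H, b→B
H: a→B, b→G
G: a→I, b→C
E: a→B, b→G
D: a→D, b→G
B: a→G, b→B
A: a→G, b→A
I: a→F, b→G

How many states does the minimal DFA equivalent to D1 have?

3

First remove the unreachable states {A,D,E,J}; 6 states remain.
Start with accepting vs non-accepting: {H,I} | {B,C,F,G}.
Split {B,C,F,G} by δ(·,a) → {B,F} and {C,G}.
No further refinement is possible. Final partition (3 blocks): {H,I} | {B,F} | {C,G}.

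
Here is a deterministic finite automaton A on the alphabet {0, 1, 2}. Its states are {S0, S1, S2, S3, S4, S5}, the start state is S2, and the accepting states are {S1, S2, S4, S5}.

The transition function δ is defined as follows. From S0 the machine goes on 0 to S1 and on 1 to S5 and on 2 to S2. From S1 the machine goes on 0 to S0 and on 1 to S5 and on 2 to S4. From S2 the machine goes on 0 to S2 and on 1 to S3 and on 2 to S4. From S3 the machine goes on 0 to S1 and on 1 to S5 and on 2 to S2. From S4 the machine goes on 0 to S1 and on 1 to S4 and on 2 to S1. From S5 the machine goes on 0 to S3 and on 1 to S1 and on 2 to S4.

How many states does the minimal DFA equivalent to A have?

Every state is reachable, so we keep all 6.
Initial partition by acceptance: {S1,S2,S4,S5} | {S0,S3}.
On input 0, block {S1,S2,S4,S5} splits into {S1,S5} and {S2,S4}.
On input 0, block {S2,S4} splits into {S2} and {S4}.
The partition is now stable with 4 blocks: {S1,S5} | {S0,S3} | {S2} | {S4}.

4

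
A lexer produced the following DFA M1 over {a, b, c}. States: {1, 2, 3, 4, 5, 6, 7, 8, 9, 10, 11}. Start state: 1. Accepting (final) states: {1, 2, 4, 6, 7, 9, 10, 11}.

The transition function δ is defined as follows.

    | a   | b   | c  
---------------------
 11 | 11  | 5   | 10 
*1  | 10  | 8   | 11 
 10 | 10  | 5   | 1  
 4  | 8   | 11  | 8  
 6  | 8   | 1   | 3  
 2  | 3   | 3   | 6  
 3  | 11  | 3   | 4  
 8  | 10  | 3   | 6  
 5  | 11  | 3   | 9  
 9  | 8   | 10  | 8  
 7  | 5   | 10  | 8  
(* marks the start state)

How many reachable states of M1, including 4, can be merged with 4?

States {2,7} cannot be reached from the start state, so discard them.
Initial partition by acceptance: {1,4,6,9,10,11} | {3,5,8}.
Split {1,4,6,9,10,11} by δ(·,a) → {1,10,11} and {4,6,9}.
No further refinement is possible. Final partition (3 blocks): {1,10,11} | {3,5,8} | {4,6,9}.
State 4 belongs to the block {4,6,9}, which has 3 states.

3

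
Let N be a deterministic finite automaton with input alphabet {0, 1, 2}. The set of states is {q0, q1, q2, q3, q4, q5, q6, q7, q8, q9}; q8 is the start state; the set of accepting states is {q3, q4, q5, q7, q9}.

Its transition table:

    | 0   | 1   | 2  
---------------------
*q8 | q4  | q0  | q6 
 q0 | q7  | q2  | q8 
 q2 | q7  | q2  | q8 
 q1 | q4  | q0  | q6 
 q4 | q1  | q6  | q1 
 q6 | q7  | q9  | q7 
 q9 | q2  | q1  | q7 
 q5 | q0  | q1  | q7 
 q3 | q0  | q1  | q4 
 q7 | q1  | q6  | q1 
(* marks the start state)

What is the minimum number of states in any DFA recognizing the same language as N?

5

First remove the unreachable states {q3,q5}; 8 states remain.
P0 = {q4,q7,q9} | {q0,q1,q2,q6,q8}.
Refine {q4,q7,q9} on symbol 2: members go to different blocks, giving {q4,q7} and {q9}.
On input 1, block {q0,q1,q2,q6,q8} splits into {q0,q1,q2,q8} and {q6}.
Refine {q0,q1,q2,q8} on symbol 2: members go to different blocks, giving {q0,q2} and {q1,q8}.
Stable partition: {q4,q7} | {q0,q2} | {q9} | {q6} | {q1,q8} — 5 equivalence classes.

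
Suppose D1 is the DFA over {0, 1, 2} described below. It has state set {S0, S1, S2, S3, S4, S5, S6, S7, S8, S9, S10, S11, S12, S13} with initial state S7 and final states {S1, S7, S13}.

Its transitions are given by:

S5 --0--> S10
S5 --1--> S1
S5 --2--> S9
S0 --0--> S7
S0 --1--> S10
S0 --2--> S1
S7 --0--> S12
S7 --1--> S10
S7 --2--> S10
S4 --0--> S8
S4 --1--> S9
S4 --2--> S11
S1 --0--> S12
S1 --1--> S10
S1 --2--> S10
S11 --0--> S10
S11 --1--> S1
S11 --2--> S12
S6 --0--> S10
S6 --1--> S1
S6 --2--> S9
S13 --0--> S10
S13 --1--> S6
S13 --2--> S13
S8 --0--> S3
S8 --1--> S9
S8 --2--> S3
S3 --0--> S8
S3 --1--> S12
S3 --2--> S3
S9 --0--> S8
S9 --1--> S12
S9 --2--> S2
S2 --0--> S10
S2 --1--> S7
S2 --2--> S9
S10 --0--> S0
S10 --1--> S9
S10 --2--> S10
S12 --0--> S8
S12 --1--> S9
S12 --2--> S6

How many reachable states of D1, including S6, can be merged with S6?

2

First remove the unreachable states {S4,S5,S11,S13}; 10 states remain.
Start with accepting vs non-accepting: {S1,S7} | {S0,S2,S3,S6,S8,S9,S10,S12}.
Refine {S0,S2,S3,S6,S8,S9,S10,S12} on symbol 0: members go to different blocks, giving {S2,S3,S6,S8,S9,S10,S12} and {S0}.
Split {S2,S3,S6,S8,S9,S10,S12} by δ(·,0) → {S2,S3,S6,S8,S9,S12} and {S10}.
On input 0, block {S2,S3,S6,S8,S9,S12} splits into {S3,S8,S9,S12} and {S2,S6}.
Split {S3,S8,S9,S12} by δ(·,2) → {S3,S8} and {S9,S12}.
The partition is now stable with 6 blocks: {S1,S7} | {S3,S8} | {S0} | {S10} | {S2,S6} | {S9,S12}.
The equivalence class containing S6 is {S2,S6}, of size 2.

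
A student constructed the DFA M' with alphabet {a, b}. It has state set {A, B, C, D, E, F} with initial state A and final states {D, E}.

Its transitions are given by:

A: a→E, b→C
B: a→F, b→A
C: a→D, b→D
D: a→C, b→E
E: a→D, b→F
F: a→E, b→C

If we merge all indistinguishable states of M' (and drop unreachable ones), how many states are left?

4

States {B} cannot be reached from the start state, so discard them.
Start with accepting vs non-accepting: {D,E} | {A,C,F}.
Refine {D,E} on symbol a: members go to different blocks, giving {D} and {E}.
Refine {A,C,F} on symbol a: members go to different blocks, giving {A,F} and {C}.
Stable partition: {D} | {A,F} | {E} | {C} — 4 equivalence classes.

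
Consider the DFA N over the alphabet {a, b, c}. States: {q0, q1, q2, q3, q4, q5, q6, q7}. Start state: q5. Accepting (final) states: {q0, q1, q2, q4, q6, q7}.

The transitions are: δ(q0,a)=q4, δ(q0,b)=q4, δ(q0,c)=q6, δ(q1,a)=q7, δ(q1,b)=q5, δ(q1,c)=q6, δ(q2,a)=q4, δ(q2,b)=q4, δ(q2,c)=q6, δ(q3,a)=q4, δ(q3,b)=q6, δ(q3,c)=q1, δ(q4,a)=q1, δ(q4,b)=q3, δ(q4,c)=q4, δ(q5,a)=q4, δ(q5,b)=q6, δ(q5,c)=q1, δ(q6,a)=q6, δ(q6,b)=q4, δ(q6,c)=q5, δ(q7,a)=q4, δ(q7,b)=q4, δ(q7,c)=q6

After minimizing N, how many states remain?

States {q0,q2} cannot be reached from the start state, so discard them.
Initial partition by acceptance: {q1,q4,q6,q7} | {q3,q5}.
On input b, block {q1,q4,q6,q7} splits into {q1,q4} and {q6,q7}.
Split {q1,q4} by δ(·,a) → {q1} and {q4}.
On input a, block {q6,q7} splits into {q6} and {q7}.
No further refinement is possible. Final partition (5 blocks): {q1} | {q3,q5} | {q6} | {q4} | {q7}.

5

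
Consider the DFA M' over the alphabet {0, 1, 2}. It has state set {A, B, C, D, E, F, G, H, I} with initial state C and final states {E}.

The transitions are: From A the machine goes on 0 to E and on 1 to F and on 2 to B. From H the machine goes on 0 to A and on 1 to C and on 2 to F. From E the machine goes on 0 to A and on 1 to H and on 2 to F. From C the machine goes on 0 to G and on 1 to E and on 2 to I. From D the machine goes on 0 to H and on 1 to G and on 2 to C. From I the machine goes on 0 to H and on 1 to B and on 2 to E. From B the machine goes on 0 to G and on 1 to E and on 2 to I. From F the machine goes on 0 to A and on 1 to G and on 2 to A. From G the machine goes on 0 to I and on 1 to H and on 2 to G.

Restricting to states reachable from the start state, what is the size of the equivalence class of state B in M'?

2

States {D} cannot be reached from the start state, so discard them.
Initial partition by acceptance: {E} | {A,B,C,F,G,H,I}.
Refine {A,B,C,F,G,H,I} on symbol 0: members go to different blocks, giving {B,C,F,G,H,I} and {A}.
On input 0, block {B,C,F,G,H,I} splits into {B,C,G,I} and {F,H}.
Refine {B,C,G,I} on symbol 0: members go to different blocks, giving {B,C,G} and {I}.
Split {B,C,G} by δ(·,0) → {B,C} and {G}.
On input 1, block {F,H} splits into {F} and {H}.
The partition is now stable with 7 blocks: {E} | {B,C} | {A} | {F} | {I} | {G} | {H}.
The equivalence class containing B is {B,C}, of size 2.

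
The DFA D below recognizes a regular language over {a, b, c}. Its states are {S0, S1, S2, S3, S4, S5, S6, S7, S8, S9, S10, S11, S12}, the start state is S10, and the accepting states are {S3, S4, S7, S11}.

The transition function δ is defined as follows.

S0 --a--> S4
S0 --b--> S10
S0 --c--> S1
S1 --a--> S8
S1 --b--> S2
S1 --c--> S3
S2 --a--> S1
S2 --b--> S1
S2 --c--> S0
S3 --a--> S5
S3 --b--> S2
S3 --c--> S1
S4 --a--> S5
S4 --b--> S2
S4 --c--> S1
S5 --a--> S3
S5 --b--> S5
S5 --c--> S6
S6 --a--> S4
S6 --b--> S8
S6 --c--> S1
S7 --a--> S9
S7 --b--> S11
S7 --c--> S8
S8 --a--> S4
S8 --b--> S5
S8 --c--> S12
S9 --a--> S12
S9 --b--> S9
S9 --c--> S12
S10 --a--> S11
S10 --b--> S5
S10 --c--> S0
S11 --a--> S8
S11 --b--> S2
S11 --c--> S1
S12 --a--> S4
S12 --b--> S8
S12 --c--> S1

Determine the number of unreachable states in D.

2

No path from S10 leads to S7, S9; the other 11 states are all reachable.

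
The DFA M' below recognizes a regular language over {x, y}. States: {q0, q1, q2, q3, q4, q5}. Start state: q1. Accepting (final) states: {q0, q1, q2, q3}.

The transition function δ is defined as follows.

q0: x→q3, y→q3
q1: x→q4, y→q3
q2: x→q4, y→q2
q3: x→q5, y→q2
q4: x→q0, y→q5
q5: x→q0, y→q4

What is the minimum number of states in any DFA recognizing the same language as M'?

3

Every state is reachable, so we keep all 6.
Start with accepting vs non-accepting: {q0,q1,q2,q3} | {q4,q5}.
Refine {q0,q1,q2,q3} on symbol x: members go to different blocks, giving {q1,q2,q3} and {q0}.
No further refinement is possible. Final partition (3 blocks): {q1,q2,q3} | {q4,q5} | {q0}.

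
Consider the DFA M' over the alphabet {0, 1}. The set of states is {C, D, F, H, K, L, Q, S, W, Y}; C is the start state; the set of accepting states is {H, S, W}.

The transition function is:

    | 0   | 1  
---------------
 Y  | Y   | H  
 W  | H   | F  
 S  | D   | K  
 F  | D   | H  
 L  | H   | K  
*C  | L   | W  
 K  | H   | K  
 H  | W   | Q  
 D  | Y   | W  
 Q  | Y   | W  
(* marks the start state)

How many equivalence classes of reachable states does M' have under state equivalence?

4

States {S} cannot be reached from the start state, so discard them.
P0 = {H,W} | {C,D,F,K,L,Q,Y}.
On input 0, block {C,D,F,K,L,Q,Y} splits into {C,D,F,Q,Y} and {K,L}.
Refine {C,D,F,Q,Y} on symbol 0: members go to different blocks, giving {D,F,Q,Y} and {C}.
Stable partition: {H,W} | {D,F,Q,Y} | {K,L} | {C} — 4 equivalence classes.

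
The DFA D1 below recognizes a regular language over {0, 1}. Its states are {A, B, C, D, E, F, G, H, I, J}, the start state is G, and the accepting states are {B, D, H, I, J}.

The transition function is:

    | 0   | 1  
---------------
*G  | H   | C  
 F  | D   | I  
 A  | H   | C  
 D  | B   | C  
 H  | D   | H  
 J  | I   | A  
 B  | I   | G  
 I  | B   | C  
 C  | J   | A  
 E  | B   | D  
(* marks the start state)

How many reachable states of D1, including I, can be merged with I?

Reachable states from the start: {A,B,C,D,G,H,I,J}. Unreachable: {E,F} — drop them.
Start with accepting vs non-accepting: {B,D,H,I,J} | {A,C,G}.
Refine {B,D,H,I,J} on symbol 1: members go to different blocks, giving {B,D,I,J} and {H}.
Split {A,C,G} by δ(·,0) → {A,G} and {C}.
Split {B,D,I,J} by δ(·,1) → {B,J} and {D,I}.
No further refinement is possible. Final partition (5 blocks): {B,J} | {A,G} | {H} | {C} | {D,I}.
State I belongs to the block {D,I}, which has 2 states.

2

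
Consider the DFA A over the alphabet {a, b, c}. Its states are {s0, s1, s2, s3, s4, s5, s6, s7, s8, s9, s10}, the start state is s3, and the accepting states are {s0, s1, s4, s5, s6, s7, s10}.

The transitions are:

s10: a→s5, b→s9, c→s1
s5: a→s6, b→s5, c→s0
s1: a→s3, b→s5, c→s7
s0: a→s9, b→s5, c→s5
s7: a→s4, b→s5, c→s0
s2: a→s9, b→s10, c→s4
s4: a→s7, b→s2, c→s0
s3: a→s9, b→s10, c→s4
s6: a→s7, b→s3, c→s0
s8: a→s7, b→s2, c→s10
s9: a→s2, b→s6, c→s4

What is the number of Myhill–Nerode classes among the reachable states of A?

4

Reachable states from the start: {s0,s1,s2,s3,s4,s5,s6,s7,s9,s10}. Unreachable: {s8} — drop them.
P0 = {s0,s1,s4,s5,s6,s7,s10} | {s2,s3,s9}.
Split {s0,s1,s4,s5,s6,s7,s10} by δ(·,a) → {s4,s5,s6,s7,s10} and {s0,s1}.
Refine {s4,s5,s6,s7,s10} on symbol b: members go to different blocks, giving {s4,s6,s10} and {s5,s7}.
The partition is now stable with 4 blocks: {s4,s6,s10} | {s2,s3,s9} | {s0,s1} | {s5,s7}.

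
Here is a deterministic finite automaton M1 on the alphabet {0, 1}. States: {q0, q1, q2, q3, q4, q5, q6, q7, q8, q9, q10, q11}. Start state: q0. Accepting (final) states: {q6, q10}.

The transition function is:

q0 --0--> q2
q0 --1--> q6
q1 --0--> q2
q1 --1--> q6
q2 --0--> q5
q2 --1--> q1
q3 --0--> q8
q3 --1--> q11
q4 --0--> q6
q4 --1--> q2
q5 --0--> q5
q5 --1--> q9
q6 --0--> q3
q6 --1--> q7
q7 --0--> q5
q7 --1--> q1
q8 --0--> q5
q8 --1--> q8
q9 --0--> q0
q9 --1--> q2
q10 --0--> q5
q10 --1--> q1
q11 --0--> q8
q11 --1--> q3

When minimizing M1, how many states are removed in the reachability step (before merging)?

No path from q0 leads to q4, q10; the other 10 states are all reachable.

2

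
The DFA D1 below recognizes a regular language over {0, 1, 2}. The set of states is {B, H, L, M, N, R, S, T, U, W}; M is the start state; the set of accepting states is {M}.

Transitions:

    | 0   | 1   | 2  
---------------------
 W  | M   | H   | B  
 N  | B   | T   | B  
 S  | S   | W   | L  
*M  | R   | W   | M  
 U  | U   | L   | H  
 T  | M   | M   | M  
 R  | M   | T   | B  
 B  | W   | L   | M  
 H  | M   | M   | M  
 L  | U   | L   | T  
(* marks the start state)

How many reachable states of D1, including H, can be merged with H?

Reachable states from the start: {B,H,L,M,R,T,U,W}. Unreachable: {N,S} — drop them.
Start with accepting vs non-accepting: {M} | {B,H,L,R,T,U,W}.
Refine {B,H,L,R,T,U,W} on symbol 0: members go to different blocks, giving {H,R,T,W} and {B,L,U}.
On input 1, block {H,R,T,W} splits into {H,T} and {R,W}.
On input 0, block {B,L,U} splits into {L,U} and {B}.
No further refinement is possible. Final partition (5 blocks): {M} | {H,T} | {L,U} | {R,W} | {B}.
The equivalence class containing H is {H,T}, of size 2.

2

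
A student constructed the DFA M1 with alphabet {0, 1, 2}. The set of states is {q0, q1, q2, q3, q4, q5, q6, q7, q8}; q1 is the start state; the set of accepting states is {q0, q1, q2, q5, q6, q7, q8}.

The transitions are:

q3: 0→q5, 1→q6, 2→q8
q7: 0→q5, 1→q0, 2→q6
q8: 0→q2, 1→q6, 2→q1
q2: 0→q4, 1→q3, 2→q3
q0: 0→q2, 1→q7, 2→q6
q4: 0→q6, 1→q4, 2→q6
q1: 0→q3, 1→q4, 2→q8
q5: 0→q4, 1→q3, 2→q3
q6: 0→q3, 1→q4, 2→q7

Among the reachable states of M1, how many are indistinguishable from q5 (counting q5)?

P0 = {q0,q1,q2,q5,q6,q7,q8} | {q3,q4}.
Split {q0,q1,q2,q5,q6,q7,q8} by δ(·,0) → {q1,q2,q5,q6} and {q0,q7,q8}.
On input 2, block {q1,q2,q5,q6} splits into {q1,q6} and {q2,q5}.
Split {q3,q4} by δ(·,0) → {q3} and {q4}.
On input 1, block {q0,q7,q8} splits into {q0,q7} and {q8}.
On input 2, block {q1,q6} splits into {q1} and {q6}.
The partition is now stable with 7 blocks: {q1} | {q3} | {q0,q7} | {q2,q5} | {q4} | {q8} | {q6}.
State q5 belongs to the block {q2,q5}, which has 2 states.

2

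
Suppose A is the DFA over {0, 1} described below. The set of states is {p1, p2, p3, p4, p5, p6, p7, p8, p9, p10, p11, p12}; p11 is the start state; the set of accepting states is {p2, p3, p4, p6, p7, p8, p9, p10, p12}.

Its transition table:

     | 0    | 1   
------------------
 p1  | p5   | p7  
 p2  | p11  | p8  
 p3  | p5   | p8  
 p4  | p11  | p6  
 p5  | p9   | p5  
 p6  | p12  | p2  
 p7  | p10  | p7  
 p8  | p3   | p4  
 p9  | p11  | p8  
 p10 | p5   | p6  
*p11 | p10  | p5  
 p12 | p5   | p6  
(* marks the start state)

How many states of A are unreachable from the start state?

Starting at p11 and following transitions, the reachable set is {p2, p3, p4, p5, p6, p8, p9, p10, p11, p12}. That leaves p1, p7 unreachable — 2 in total.

2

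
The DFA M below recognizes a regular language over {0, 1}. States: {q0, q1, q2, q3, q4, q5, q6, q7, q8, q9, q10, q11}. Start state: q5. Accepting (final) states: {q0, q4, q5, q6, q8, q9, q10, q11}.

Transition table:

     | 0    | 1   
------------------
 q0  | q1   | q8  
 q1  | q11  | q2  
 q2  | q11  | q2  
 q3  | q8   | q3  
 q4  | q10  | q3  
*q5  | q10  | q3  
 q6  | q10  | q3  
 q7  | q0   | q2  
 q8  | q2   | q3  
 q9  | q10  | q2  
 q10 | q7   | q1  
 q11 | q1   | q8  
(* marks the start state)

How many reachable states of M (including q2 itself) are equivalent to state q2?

First remove the unreachable states {q4,q6,q9}; 9 states remain.
P0 = {q0,q5,q8,q10,q11} | {q1,q2,q3,q7}.
Refine {q0,q5,q8,q10,q11} on symbol 0: members go to different blocks, giving {q0,q8,q10,q11} and {q5}.
On input 1, block {q0,q8,q10,q11} splits into {q0,q11} and {q8,q10}.
Split {q1,q2,q3,q7} by δ(·,0) → {q1,q2,q7} and {q3}.
Split {q8,q10} by δ(·,1) → {q8} and {q10}.
The partition is now stable with 6 blocks: {q0,q11} | {q1,q2,q7} | {q5} | {q8} | {q3} | {q10}.
State q2 belongs to the block {q1,q2,q7}, which has 3 states.

3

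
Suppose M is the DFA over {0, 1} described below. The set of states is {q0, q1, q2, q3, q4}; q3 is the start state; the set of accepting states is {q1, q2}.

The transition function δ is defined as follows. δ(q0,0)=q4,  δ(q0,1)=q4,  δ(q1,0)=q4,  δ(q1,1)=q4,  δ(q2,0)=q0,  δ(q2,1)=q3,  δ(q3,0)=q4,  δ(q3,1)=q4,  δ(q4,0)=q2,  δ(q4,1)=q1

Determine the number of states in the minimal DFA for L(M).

Initial partition by acceptance: {q1,q2} | {q0,q3,q4}.
Split {q0,q3,q4} by δ(·,0) → {q0,q3} and {q4}.
Refine {q1,q2} on symbol 0: members go to different blocks, giving {q1} and {q2}.
No further refinement is possible. Final partition (4 blocks): {q1} | {q0,q3} | {q4} | {q2}.

4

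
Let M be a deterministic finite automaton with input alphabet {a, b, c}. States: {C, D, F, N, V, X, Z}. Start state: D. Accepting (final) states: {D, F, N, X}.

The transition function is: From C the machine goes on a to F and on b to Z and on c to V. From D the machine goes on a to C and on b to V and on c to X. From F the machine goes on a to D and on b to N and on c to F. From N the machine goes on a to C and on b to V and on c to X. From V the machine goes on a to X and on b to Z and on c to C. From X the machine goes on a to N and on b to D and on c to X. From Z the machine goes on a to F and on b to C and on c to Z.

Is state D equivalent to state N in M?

All states are reachable from the start state.
P0 = {D,F,N,X} | {C,V,Z}.
On input a, block {D,F,N,X} splits into {D,N} and {F,X}.
Stable partition: {D,N} | {C,V,Z} | {F,X} — 3 equivalence classes.
D and N lie in the same block of the stable partition, so they are equivalent — no string distinguishes them.

Yes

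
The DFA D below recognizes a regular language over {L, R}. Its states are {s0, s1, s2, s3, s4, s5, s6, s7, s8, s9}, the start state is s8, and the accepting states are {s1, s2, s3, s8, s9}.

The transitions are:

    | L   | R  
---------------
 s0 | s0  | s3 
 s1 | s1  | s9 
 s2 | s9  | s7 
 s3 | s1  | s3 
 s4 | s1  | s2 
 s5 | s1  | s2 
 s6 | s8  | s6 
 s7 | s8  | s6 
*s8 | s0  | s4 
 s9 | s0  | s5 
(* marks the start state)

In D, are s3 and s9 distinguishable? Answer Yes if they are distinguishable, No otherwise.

Initial partition by acceptance: {s1,s2,s3,s8,s9} | {s0,s4,s5,s6,s7}.
Refine {s1,s2,s3,s8,s9} on symbol L: members go to different blocks, giving {s1,s2,s3} and {s8,s9}.
On input L, block {s1,s2,s3} splits into {s1,s3} and {s2}.
Split {s1,s3} by δ(·,R) → {s1} and {s3}.
Refine {s0,s4,s5,s6,s7} on symbol L: members go to different blocks, giving {s4,s5} and {s6,s7} and {s0}.
No further refinement is possible. Final partition (7 blocks): {s1} | {s4,s5} | {s8,s9} | {s2} | {s3} | {s6,s7} | {s0}.
s3 and s9 end up in different blocks, so they are distinguishable. For instance, the string 'L' is accepted from only s3.

Yes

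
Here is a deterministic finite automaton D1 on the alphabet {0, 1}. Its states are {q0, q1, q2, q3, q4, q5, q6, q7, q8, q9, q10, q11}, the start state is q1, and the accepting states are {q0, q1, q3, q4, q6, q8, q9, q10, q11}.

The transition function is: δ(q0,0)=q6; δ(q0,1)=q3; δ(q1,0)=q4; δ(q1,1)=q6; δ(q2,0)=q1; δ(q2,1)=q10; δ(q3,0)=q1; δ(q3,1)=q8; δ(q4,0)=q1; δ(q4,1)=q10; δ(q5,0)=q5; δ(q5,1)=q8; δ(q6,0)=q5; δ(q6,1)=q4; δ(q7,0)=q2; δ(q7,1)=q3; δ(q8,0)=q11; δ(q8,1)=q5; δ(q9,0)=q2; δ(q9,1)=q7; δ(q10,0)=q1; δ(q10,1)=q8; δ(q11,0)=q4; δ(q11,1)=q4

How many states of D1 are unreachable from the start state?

Starting at q1 and following transitions, the reachable set is {q1, q4, q5, q6, q8, q10, q11}. That leaves q0, q2, q3, q7, q9 unreachable — 5 in total.

5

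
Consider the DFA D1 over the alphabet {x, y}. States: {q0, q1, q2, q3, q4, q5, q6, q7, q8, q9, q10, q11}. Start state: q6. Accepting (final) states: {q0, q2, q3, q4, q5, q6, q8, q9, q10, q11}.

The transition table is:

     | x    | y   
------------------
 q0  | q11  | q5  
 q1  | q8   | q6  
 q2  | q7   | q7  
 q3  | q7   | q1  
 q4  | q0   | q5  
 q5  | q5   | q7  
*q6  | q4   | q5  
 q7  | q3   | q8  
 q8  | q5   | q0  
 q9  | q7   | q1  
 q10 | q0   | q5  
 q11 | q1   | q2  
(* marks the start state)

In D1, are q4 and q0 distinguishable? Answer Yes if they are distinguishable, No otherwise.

First remove the unreachable states {q9,q10}; 10 states remain.
Start with accepting vs non-accepting: {q0,q2,q3,q4,q5,q6,q8,q11} | {q1,q7}.
On input x, block {q0,q2,q3,q4,q5,q6,q8,q11} splits into {q0,q4,q5,q6,q8} and {q2,q3,q11}.
Split {q0,q4,q5,q6,q8} by δ(·,x) → {q4,q5,q6,q8} and {q0}.
On input x, block {q4,q5,q6,q8} splits into {q5,q6,q8} and {q4}.
Refine {q5,q6,q8} on symbol x: members go to different blocks, giving {q5,q8} and {q6}.
Refine {q5,q8} on symbol y: members go to different blocks, giving {q5} and {q8}.
On input x, block {q1,q7} splits into {q1} and {q7}.
Split {q2,q3,q11} by δ(·,x) → {q2,q3} and {q11}.
Refine {q2,q3} on symbol y: members go to different blocks, giving {q2} and {q3}.
No further refinement is possible. Final partition (10 blocks): {q5} | {q1} | {q2} | {q0} | {q4} | {q6} | {q8} | {q7} | {q11} | {q3}.
q4 and q0 end up in different blocks, so they are distinguishable. For instance, the string 'xx' is accepted from only q4.

Yes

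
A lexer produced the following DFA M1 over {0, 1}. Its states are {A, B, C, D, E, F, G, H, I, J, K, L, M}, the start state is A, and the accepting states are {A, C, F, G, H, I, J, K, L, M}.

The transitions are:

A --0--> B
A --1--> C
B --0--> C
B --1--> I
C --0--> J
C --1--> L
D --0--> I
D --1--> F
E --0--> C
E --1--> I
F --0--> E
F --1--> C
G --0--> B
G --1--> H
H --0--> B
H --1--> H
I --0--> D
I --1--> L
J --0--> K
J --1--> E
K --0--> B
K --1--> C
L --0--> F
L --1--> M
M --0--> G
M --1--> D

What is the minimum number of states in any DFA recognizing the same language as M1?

9

All states are reachable from the start state.
P0 = {A,C,F,G,H,I,J,K,L,M} | {B,D,E}.
On input 0, block {A,C,F,G,H,I,J,K,L,M} splits into {A,F,G,H,I,K} and {C,J,L,M}.
On input 1, block {A,F,G,H,I,K} splits into {A,F,I,K} and {G,H}.
Split {B,D,E} by δ(·,0) → {B,E} and {D}.
Split {A,F,I,K} by δ(·,0) → {A,F,K} and {I}.
On input 0, block {C,J,L,M} splits into {J,L} and {C} and {M}.
On input 1, block {J,L} splits into {J} and {L}.
The partition is now stable with 9 blocks: {A,F,K} | {B,E} | {J} | {G,H} | {D} | {I} | {C} | {M} | {L}.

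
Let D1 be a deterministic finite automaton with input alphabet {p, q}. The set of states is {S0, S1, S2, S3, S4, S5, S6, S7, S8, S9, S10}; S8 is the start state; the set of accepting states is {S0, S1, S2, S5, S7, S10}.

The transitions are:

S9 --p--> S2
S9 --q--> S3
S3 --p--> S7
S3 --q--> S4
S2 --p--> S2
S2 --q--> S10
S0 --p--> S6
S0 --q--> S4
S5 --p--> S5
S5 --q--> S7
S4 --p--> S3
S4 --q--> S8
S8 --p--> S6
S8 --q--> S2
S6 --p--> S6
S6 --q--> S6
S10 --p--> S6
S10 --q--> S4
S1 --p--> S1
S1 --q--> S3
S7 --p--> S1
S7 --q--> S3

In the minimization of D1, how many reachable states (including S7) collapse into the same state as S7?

States {S0,S5,S9} cannot be reached from the start state, so discard them.
Start with accepting vs non-accepting: {S1,S2,S7,S10} | {S3,S4,S6,S8}.
On input p, block {S1,S2,S7,S10} splits into {S1,S2,S7} and {S10}.
Refine {S1,S2,S7} on symbol q: members go to different blocks, giving {S1,S7} and {S2}.
Split {S3,S4,S6,S8} by δ(·,p) → {S4,S6,S8} and {S3}.
Split {S4,S6,S8} by δ(·,p) → {S6,S8} and {S4}.
Refine {S6,S8} on symbol q: members go to different blocks, giving {S6} and {S8}.
The partition is now stable with 7 blocks: {S1,S7} | {S6} | {S10} | {S2} | {S3} | {S4} | {S8}.
The equivalence class containing S7 is {S1,S7}, of size 2.

2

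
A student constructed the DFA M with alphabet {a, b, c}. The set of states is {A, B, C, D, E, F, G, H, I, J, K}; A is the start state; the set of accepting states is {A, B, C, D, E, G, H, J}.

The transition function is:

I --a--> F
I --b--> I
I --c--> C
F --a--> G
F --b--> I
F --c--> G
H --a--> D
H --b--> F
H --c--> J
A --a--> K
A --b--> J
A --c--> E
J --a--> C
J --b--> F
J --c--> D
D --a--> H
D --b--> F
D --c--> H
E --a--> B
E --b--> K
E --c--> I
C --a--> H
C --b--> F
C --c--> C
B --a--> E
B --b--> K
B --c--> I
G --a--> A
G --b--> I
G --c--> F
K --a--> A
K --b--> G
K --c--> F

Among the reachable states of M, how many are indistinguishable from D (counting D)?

4

Every state is reachable, so we keep all 11.
Initial partition by acceptance: {A,B,C,D,E,G,H,J} | {F,I,K}.
Split {A,B,C,D,E,G,H,J} by δ(·,a) → {B,C,D,E,G,H,J} and {A}.
Split {B,C,D,E,G,H,J} by δ(·,a) → {B,C,D,E,H,J} and {G}.
Split {B,C,D,E,H,J} by δ(·,c) → {C,D,H,J} and {B,E}.
Refine {F,I,K} on symbol a: members go to different blocks, giving {F} and {I} and {K}.
No further refinement is possible. Final partition (7 blocks): {C,D,H,J} | {F} | {A} | {G} | {B,E} | {I} | {K}.
The equivalence class containing D is {C,D,H,J}, of size 4.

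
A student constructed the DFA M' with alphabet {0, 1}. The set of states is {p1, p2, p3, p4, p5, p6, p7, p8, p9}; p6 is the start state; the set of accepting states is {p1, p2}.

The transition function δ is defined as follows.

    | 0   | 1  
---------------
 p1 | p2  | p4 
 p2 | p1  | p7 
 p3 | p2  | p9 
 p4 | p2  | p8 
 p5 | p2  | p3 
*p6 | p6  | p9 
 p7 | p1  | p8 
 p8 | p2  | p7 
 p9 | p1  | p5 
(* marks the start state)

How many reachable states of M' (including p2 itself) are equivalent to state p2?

2

Start with accepting vs non-accepting: {p1,p2} | {p3,p4,p5,p6,p7,p8,p9}.
Split {p3,p4,p5,p6,p7,p8,p9} by δ(·,0) → {p3,p4,p5,p7,p8,p9} and {p6}.
Stable partition: {p1,p2} | {p3,p4,p5,p7,p8,p9} | {p6} — 3 equivalence classes.
State p2 belongs to the block {p1,p2}, which has 2 states.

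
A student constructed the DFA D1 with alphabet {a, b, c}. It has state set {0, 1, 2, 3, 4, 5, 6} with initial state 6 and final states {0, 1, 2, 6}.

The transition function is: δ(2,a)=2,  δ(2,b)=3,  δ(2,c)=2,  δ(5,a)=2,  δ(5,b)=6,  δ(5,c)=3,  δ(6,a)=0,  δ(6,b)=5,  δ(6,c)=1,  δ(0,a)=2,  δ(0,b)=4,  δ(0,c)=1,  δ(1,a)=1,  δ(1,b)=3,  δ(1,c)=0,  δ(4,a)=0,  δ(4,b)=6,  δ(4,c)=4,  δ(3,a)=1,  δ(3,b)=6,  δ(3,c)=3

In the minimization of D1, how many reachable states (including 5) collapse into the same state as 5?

3

Start with accepting vs non-accepting: {0,1,2,6} | {3,4,5}.
Stable partition: {0,1,2,6} | {3,4,5} — 2 equivalence classes.
State 5 belongs to the block {3,4,5}, which has 3 states.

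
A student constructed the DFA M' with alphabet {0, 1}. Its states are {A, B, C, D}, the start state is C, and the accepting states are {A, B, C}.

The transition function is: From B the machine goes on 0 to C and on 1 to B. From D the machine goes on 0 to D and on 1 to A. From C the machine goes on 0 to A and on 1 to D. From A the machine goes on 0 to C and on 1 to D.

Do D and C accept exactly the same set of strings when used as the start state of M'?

No

States {B} cannot be reached from the start state, so discard them.
Initial partition by acceptance: {A,C} | {D}.
The partition is now stable with 2 blocks: {A,C} | {D}.
D and C end up in different blocks, so they are distinguishable. For instance, the string 'ε' is accepted from only C.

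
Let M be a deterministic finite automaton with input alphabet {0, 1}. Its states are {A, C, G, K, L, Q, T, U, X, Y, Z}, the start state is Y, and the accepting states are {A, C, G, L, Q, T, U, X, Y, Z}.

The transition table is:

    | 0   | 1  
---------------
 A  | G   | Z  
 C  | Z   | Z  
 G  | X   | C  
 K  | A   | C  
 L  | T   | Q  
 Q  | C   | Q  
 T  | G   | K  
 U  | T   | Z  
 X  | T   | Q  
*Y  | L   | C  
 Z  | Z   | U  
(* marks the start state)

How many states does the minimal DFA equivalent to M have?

9

P0 = {A,C,G,L,Q,T,U,X,Y,Z} | {K}.
Split {A,C,G,L,Q,T,U,X,Y,Z} by δ(·,1) → {A,C,G,L,Q,U,X,Y,Z} and {T}.
Refine {A,C,G,L,Q,U,X,Y,Z} on symbol 0: members go to different blocks, giving {A,C,G,Q,Y,Z} and {L,U,X}.
On input 0, block {A,C,G,Q,Y,Z} splits into {A,C,Q,Z} and {G,Y}.
Refine {A,C,Q,Z} on symbol 0: members go to different blocks, giving {C,Q,Z} and {A}.
Split {C,Q,Z} by δ(·,1) → {C,Q} and {Z}.
On input 0, block {C,Q} splits into {C} and {Q}.
On input 1, block {L,U,X} splits into {L,X} and {U}.
No further refinement is possible. Final partition (9 blocks): {C} | {K} | {T} | {L,X} | {G,Y} | {A} | {Z} | {Q} | {U}.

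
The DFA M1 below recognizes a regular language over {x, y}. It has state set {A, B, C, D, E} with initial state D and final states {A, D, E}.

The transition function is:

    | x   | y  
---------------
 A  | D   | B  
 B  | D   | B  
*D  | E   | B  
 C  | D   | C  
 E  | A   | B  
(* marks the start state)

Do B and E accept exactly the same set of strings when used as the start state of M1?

First remove the unreachable states {C}; 4 states remain.
P0 = {A,D,E} | {B}.
Stable partition: {A,D,E} | {B} — 2 equivalence classes.
B and E end up in different blocks, so they are distinguishable. For instance, the string 'ε' is accepted from only E.

No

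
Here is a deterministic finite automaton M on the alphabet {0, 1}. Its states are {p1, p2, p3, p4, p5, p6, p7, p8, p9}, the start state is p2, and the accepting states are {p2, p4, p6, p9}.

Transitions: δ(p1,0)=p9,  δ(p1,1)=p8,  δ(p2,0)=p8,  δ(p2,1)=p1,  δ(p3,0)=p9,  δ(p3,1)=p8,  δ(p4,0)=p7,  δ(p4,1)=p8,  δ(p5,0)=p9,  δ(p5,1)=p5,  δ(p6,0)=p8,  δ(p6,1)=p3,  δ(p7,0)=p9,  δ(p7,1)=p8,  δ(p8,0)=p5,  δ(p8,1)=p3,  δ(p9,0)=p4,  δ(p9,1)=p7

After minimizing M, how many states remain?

States {p6} cannot be reached from the start state, so discard them.
Start with accepting vs non-accepting: {p2,p4,p9} | {p1,p3,p5,p7,p8}.
Split {p2,p4,p9} by δ(·,0) → {p2,p4} and {p9}.
Split {p1,p3,p5,p7,p8} by δ(·,0) → {p1,p3,p5,p7} and {p8}.
On input 0, block {p2,p4} splits into {p2} and {p4}.
On input 1, block {p1,p3,p5,p7} splits into {p1,p3,p7} and {p5}.
The partition is now stable with 6 blocks: {p2} | {p1,p3,p7} | {p9} | {p8} | {p4} | {p5}.

6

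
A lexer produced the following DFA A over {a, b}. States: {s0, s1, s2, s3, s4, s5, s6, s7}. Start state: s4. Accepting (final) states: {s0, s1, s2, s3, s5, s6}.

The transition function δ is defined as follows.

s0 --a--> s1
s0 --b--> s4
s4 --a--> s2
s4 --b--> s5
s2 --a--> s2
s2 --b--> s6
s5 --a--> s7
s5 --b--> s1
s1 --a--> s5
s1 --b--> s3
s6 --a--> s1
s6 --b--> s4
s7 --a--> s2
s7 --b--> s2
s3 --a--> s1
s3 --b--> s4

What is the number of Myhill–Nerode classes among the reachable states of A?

6

Reachable states from the start: {s1,s2,s3,s4,s5,s6,s7}. Unreachable: {s0} — drop them.
P0 = {s1,s2,s3,s5,s6} | {s4,s7}.
On input a, block {s1,s2,s3,s5,s6} splits into {s1,s2,s3,s6} and {s5}.
Refine {s1,s2,s3,s6} on symbol a: members go to different blocks, giving {s2,s3,s6} and {s1}.
Split {s2,s3,s6} by δ(·,a) → {s3,s6} and {s2}.
Refine {s4,s7} on symbol b: members go to different blocks, giving {s4} and {s7}.
No further refinement is possible. Final partition (6 blocks): {s3,s6} | {s4} | {s5} | {s1} | {s2} | {s7}.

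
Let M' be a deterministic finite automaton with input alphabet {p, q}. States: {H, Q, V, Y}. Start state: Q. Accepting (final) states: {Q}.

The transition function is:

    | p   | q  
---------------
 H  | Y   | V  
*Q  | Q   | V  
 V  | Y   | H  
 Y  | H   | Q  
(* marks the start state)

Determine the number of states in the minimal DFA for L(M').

Start with accepting vs non-accepting: {Q} | {H,V,Y}.
Refine {H,V,Y} on symbol q: members go to different blocks, giving {H,V} and {Y}.
No further refinement is possible. Final partition (3 blocks): {Q} | {H,V} | {Y}.

3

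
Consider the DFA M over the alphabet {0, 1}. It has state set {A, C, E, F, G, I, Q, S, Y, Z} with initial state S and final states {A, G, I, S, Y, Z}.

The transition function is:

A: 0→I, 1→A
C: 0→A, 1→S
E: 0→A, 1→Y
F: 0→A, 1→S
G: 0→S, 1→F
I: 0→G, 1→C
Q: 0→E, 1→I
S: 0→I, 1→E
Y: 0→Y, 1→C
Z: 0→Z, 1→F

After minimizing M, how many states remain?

First remove the unreachable states {Q,Z}; 8 states remain.
Start with accepting vs non-accepting: {A,G,I,S,Y} | {C,E,F}.
Split {A,G,I,S,Y} by δ(·,1) → {G,I,S,Y} and {A}.
Stable partition: {G,I,S,Y} | {C,E,F} | {A} — 3 equivalence classes.

3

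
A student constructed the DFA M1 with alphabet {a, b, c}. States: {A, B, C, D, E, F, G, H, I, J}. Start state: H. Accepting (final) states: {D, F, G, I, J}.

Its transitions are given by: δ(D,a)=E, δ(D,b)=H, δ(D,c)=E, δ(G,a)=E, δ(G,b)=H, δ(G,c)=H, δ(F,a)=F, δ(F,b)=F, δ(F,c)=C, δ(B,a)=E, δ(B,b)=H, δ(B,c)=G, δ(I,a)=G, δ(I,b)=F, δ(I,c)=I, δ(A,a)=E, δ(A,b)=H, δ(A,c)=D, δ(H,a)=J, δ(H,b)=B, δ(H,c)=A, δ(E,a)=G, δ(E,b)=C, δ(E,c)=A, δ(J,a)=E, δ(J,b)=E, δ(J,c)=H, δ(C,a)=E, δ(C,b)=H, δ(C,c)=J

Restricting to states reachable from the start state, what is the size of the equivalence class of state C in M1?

3

States {F,I} cannot be reached from the start state, so discard them.
P0 = {D,G,J} | {A,B,C,E,H}.
Split {A,B,C,E,H} by δ(·,a) → {A,B,C} and {E,H}.
Stable partition: {D,G,J} | {A,B,C} | {E,H} — 3 equivalence classes.
State C belongs to the block {A,B,C}, which has 3 states.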